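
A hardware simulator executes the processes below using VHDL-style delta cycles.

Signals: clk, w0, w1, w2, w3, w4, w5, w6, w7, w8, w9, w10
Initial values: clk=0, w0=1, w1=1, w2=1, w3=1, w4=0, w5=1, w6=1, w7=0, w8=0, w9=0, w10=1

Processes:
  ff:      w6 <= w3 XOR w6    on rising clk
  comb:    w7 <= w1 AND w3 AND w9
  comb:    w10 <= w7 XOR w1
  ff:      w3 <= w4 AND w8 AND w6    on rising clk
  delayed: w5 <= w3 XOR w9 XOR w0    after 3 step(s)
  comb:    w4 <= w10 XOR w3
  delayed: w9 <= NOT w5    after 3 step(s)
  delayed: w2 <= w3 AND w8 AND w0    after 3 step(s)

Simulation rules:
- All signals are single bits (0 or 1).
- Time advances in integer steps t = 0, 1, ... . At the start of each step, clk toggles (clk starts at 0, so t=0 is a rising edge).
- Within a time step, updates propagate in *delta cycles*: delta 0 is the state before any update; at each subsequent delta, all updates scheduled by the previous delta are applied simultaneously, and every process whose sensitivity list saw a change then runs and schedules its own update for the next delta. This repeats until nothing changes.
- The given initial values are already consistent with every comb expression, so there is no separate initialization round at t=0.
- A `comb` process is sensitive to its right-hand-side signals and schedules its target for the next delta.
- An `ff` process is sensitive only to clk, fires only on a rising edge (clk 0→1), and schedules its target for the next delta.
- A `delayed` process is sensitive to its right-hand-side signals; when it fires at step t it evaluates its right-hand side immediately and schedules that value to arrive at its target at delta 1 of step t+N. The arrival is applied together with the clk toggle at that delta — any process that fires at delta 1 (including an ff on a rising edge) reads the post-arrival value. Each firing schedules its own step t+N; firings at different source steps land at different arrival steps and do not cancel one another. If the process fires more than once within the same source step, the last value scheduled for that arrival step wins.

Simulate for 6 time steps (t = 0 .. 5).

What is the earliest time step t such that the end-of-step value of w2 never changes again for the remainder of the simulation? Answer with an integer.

t0.Δ0 w8=0 w6=1 w0=1 w2=1 w10=1 w1=1 w9=0 clk=0 w5=1 w7=0 w4=0 w3=1
t0.Δ1 w8=0 w6=1 w0=1 w2=1 w10=1 w1=1 w9=0 clk=1 w5=1 w7=0 w4=0 w3=1
t0.Δ2 w8=0 w6=0 w0=1 w2=1 w10=1 w1=1 w9=0 clk=1 w5=1 w7=0 w4=0 w3=0
t0.Δ3 w8=0 w6=0 w0=1 w2=1 w10=1 w1=1 w9=0 clk=1 w5=1 w7=0 w4=1 w3=0
t1.Δ0 w8=0 w6=0 w0=1 w2=1 w10=1 w1=1 w9=0 clk=1 w5=1 w7=0 w4=1 w3=0
t1.Δ1 w8=0 w6=0 w0=1 w2=1 w10=1 w1=1 w9=0 clk=0 w5=1 w7=0 w4=1 w3=0
t2.Δ0 w8=0 w6=0 w0=1 w2=1 w10=1 w1=1 w9=0 clk=0 w5=1 w7=0 w4=1 w3=0
t2.Δ1 w8=0 w6=0 w0=1 w2=1 w10=1 w1=1 w9=0 clk=1 w5=1 w7=0 w4=1 w3=0
t3.Δ0 w8=0 w6=0 w0=1 w2=1 w10=1 w1=1 w9=0 clk=1 w5=1 w7=0 w4=1 w3=0
t3.Δ1 w8=0 w6=0 w0=1 w2=0 w10=1 w1=1 w9=0 clk=0 w5=1 w7=0 w4=1 w3=0
t4.Δ0 w8=0 w6=0 w0=1 w2=0 w10=1 w1=1 w9=0 clk=0 w5=1 w7=0 w4=1 w3=0
t4.Δ1 w8=0 w6=0 w0=1 w2=0 w10=1 w1=1 w9=0 clk=1 w5=1 w7=0 w4=1 w3=0
t5.Δ0 w8=0 w6=0 w0=1 w2=0 w10=1 w1=1 w9=0 clk=1 w5=1 w7=0 w4=1 w3=0
t5.Δ1 w8=0 w6=0 w0=1 w2=0 w10=1 w1=1 w9=0 clk=0 w5=1 w7=0 w4=1 w3=0

3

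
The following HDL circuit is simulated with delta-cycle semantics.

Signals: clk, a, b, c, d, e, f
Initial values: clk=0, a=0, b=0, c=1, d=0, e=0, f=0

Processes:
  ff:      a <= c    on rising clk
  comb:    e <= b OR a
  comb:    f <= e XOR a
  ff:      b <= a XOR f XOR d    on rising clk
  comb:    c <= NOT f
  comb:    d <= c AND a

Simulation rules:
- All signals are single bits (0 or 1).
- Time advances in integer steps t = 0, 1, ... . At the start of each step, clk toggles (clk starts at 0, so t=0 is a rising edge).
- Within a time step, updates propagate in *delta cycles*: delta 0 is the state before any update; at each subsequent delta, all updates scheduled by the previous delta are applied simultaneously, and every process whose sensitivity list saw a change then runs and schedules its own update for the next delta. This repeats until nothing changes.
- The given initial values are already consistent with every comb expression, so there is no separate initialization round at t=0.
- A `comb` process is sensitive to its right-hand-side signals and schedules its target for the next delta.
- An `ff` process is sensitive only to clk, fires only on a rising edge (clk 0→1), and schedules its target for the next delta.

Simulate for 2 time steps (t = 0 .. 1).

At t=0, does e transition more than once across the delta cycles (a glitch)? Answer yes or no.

no

t=0 Δ0: clk=0 b=0 f=0 a=0 d=0 c=1 e=0
  Δ1: clk:0→1
  Δ2: a:0→1
  Δ3: f:0→1, d:0→1, e:0→1
  Δ4: f:1→0, c:1→0
  Δ5: d:1→0, c:0→1
  Δ6: d:0→1
  (6Δ to stable)
t=1 Δ0: clk=1 b=0 f=0 a=1 d=1 c=1 e=1
  Δ1: clk:1→0
  (1Δ to stable)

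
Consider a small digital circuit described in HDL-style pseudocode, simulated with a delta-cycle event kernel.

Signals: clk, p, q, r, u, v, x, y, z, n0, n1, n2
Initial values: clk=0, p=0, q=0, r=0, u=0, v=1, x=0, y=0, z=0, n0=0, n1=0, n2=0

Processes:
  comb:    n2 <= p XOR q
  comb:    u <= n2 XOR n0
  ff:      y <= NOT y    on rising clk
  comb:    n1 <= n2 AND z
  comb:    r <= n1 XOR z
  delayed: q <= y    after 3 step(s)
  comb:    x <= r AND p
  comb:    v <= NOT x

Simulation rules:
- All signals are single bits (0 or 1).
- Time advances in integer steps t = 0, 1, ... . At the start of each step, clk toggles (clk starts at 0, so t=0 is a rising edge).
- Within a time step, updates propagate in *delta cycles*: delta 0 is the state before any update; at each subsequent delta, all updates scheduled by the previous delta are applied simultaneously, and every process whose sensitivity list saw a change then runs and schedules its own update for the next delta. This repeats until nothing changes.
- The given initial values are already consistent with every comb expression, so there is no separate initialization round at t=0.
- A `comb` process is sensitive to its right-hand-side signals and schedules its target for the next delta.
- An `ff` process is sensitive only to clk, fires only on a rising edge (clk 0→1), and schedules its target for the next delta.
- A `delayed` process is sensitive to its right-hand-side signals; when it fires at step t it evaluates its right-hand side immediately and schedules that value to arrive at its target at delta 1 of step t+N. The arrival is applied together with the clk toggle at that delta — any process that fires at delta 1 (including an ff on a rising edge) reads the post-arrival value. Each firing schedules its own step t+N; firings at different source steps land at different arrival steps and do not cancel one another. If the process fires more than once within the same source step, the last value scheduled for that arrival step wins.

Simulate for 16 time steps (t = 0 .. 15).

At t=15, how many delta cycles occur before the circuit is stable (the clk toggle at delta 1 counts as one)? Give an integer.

t=0 Δ0: clk=0 n2=0 p=0 y=0 v=1 n0=0 r=0 u=0 n1=0 x=0 q=0 z=0
  Δ1: clk:0→1
  Δ2: y:0→1
  (2Δ to stable)
t=1 Δ0: clk=1 n2=0 p=0 y=1 v=1 n0=0 r=0 u=0 n1=0 x=0 q=0 z=0
  Δ1: clk:1→0
  (1Δ to stable)
t=2 Δ0: clk=0 n2=0 p=0 y=1 v=1 n0=0 r=0 u=0 n1=0 x=0 q=0 z=0
  Δ1: clk:0→1
  Δ2: y:1→0
  (2Δ to stable)
t=3 Δ0: clk=1 n2=0 p=0 y=0 v=1 n0=0 r=0 u=0 n1=0 x=0 q=0 z=0
  Δ1: clk:1→0, q:0→1
  Δ2: n2:0→1
  Δ3: u:0→1
  (3Δ to stable)
t=4 Δ0: clk=0 n2=1 p=0 y=0 v=1 n0=0 r=0 u=1 n1=0 x=0 q=1 z=0
  Δ1: clk:0→1
  Δ2: y:0→1
  (2Δ to stable)
t=5 Δ0: clk=1 n2=1 p=0 y=1 v=1 n0=0 r=0 u=1 n1=0 x=0 q=1 z=0
  Δ1: clk:1→0, q:1→0
  Δ2: n2:1→0
  Δ3: u:1→0
  (3Δ to stable)
t=6 Δ0: clk=0 n2=0 p=0 y=1 v=1 n0=0 r=0 u=0 n1=0 x=0 q=0 z=0
  Δ1: clk:0→1
  Δ2: y:1→0
  (2Δ to stable)
t=7 Δ0: clk=1 n2=0 p=0 y=0 v=1 n0=0 r=0 u=0 n1=0 x=0 q=0 z=0
  Δ1: clk:1→0, q:0→1
  Δ2: n2:0→1
  Δ3: u:0→1
  (3Δ to stable)
t=8 Δ0: clk=0 n2=1 p=0 y=0 v=1 n0=0 r=0 u=1 n1=0 x=0 q=1 z=0
  Δ1: clk:0→1
  Δ2: y:0→1
  (2Δ to stable)
t=9 Δ0: clk=1 n2=1 p=0 y=1 v=1 n0=0 r=0 u=1 n1=0 x=0 q=1 z=0
  Δ1: clk:1→0, q:1→0
  Δ2: n2:1→0
  Δ3: u:1→0
  (3Δ to stable)
t=10 Δ0: clk=0 n2=0 p=0 y=1 v=1 n0=0 r=0 u=0 n1=0 x=0 q=0 z=0
  Δ1: clk:0→1
  Δ2: y:1→0
  (2Δ to stable)
t=11 Δ0: clk=1 n2=0 p=0 y=0 v=1 n0=0 r=0 u=0 n1=0 x=0 q=0 z=0
  Δ1: clk:1→0, q:0→1
  Δ2: n2:0→1
  Δ3: u:0→1
  (3Δ to stable)
t=12 Δ0: clk=0 n2=1 p=0 y=0 v=1 n0=0 r=0 u=1 n1=0 x=0 q=1 z=0
  Δ1: clk:0→1
  Δ2: y:0→1
  (2Δ to stable)
t=13 Δ0: clk=1 n2=1 p=0 y=1 v=1 n0=0 r=0 u=1 n1=0 x=0 q=1 z=0
  Δ1: clk:1→0, q:1→0
  Δ2: n2:1→0
  Δ3: u:1→0
  (3Δ to stable)
t=14 Δ0: clk=0 n2=0 p=0 y=1 v=1 n0=0 r=0 u=0 n1=0 x=0 q=0 z=0
  Δ1: clk:0→1
  Δ2: y:1→0
  (2Δ to stable)
t=15 Δ0: clk=1 n2=0 p=0 y=0 v=1 n0=0 r=0 u=0 n1=0 x=0 q=0 z=0
  Δ1: clk:1→0, q:0→1
  Δ2: n2:0→1
  Δ3: u:0→1
  (3Δ to stable)

3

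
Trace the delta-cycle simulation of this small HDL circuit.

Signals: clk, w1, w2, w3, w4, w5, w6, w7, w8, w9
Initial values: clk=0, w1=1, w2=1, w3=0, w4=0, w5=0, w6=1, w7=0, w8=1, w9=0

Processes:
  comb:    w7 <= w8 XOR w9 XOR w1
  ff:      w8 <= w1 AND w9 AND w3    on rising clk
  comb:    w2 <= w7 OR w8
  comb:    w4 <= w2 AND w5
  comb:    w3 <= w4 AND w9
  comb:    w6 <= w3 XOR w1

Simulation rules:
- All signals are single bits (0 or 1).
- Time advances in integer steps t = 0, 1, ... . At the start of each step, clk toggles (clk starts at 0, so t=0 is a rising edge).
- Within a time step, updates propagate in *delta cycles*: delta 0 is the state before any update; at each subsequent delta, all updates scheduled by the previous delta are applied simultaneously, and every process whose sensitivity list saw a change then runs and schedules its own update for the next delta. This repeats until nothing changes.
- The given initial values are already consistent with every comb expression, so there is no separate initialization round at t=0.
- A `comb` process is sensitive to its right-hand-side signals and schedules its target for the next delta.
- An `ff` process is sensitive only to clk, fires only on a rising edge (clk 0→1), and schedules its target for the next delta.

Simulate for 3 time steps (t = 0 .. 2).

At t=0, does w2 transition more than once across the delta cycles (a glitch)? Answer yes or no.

t=0 Δ0: w5=0 w7=0 w1=1 w2=1 w6=1 w9=0 w8=1 clk=0 w3=0 w4=0
  Δ1: clk:0→1
  Δ2: w8:1→0
  Δ3: w7:0→1, w2:1→0
  Δ4: w2:0→1
  (4Δ to stable)
t=1 Δ0: w5=0 w7=1 w1=1 w2=1 w6=1 w9=0 w8=0 clk=1 w3=0 w4=0
  Δ1: clk:1→0
  (1Δ to stable)
t=2 Δ0: w5=0 w7=1 w1=1 w2=1 w6=1 w9=0 w8=0 clk=0 w3=0 w4=0
  Δ1: clk:0→1
  (1Δ to stable)

yes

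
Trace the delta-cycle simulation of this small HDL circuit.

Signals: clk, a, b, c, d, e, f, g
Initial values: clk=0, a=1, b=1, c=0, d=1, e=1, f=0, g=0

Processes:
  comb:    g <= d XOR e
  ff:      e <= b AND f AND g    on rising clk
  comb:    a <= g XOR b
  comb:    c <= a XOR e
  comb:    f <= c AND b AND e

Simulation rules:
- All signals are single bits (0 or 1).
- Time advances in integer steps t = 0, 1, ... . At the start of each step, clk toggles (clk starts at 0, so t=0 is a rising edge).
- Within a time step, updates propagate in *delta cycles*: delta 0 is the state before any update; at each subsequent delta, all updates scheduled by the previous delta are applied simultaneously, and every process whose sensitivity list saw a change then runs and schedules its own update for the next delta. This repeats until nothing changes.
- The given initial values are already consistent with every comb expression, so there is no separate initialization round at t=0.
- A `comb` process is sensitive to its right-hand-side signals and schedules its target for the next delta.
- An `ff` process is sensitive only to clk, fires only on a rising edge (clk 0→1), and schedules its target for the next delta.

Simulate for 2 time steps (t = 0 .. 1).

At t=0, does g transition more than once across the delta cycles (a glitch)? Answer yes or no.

no

[bits: e,a,g,b,f,c,d,clk]
t=0: Δ0=11010010 Δ1=11010011 Δ2=01010011 Δ3=01110111 Δ4=00110111 Δ5=00110011 | 5Δ
t=1: Δ0=00110011 Δ1=00110010 | 1Δ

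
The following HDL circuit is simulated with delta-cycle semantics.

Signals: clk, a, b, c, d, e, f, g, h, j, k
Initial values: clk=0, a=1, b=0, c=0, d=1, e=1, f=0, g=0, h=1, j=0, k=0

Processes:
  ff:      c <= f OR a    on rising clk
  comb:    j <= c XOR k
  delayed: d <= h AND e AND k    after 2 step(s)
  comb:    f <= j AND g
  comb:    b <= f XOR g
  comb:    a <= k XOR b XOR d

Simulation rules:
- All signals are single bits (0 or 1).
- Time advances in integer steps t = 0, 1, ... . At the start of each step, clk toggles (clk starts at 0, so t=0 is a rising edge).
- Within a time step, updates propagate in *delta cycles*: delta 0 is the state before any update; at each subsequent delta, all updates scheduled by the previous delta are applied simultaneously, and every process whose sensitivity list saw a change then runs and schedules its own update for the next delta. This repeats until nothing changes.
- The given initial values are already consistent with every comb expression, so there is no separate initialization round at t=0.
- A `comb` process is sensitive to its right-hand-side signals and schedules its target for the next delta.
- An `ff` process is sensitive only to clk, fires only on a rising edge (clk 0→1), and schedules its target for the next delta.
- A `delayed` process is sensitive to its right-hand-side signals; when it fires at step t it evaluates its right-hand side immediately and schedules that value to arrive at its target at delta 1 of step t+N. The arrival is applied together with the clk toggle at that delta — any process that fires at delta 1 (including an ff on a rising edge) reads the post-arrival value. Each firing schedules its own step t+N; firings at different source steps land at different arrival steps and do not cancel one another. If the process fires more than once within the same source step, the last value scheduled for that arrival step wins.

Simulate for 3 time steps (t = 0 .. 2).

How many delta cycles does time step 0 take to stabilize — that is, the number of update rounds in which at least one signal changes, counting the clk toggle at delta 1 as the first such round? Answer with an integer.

t0.Δ0 g=0 clk=0 f=0 k=0 j=0 h=1 e=1 d=1 c=0 b=0 a=1
t0.Δ1 g=0 clk=1 f=0 k=0 j=0 h=1 e=1 d=1 c=0 b=0 a=1
t0.Δ2 g=0 clk=1 f=0 k=0 j=0 h=1 e=1 d=1 c=1 b=0 a=1
t0.Δ3 g=0 clk=1 f=0 k=0 j=1 h=1 e=1 d=1 c=1 b=0 a=1
t1.Δ0 g=0 clk=1 f=0 k=0 j=1 h=1 e=1 d=1 c=1 b=0 a=1
t1.Δ1 g=0 clk=0 f=0 k=0 j=1 h=1 e=1 d=1 c=1 b=0 a=1
t2.Δ0 g=0 clk=0 f=0 k=0 j=1 h=1 e=1 d=1 c=1 b=0 a=1
t2.Δ1 g=0 clk=1 f=0 k=0 j=1 h=1 e=1 d=1 c=1 b=0 a=1

3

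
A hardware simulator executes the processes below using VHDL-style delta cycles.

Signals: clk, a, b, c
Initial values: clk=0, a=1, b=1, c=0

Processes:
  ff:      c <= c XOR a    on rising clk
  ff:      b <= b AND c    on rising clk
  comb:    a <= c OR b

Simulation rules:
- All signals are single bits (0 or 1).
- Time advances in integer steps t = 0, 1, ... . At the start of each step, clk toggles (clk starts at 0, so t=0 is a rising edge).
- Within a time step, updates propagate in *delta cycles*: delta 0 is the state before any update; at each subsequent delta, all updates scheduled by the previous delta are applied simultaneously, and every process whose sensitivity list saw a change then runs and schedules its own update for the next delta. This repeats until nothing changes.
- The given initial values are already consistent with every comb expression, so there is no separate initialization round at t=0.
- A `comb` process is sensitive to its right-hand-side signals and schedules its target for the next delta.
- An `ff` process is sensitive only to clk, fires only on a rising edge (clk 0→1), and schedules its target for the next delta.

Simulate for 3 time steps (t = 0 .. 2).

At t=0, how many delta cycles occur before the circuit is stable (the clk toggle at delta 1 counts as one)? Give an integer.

2

[bits: c,b,clk,a]
t=0: Δ0=0101 Δ1=0111 Δ2=1011 | 2Δ
t=1: Δ0=1011 Δ1=1001 | 1Δ
t=2: Δ0=1001 Δ1=1011 Δ2=0011 Δ3=0010 | 3Δ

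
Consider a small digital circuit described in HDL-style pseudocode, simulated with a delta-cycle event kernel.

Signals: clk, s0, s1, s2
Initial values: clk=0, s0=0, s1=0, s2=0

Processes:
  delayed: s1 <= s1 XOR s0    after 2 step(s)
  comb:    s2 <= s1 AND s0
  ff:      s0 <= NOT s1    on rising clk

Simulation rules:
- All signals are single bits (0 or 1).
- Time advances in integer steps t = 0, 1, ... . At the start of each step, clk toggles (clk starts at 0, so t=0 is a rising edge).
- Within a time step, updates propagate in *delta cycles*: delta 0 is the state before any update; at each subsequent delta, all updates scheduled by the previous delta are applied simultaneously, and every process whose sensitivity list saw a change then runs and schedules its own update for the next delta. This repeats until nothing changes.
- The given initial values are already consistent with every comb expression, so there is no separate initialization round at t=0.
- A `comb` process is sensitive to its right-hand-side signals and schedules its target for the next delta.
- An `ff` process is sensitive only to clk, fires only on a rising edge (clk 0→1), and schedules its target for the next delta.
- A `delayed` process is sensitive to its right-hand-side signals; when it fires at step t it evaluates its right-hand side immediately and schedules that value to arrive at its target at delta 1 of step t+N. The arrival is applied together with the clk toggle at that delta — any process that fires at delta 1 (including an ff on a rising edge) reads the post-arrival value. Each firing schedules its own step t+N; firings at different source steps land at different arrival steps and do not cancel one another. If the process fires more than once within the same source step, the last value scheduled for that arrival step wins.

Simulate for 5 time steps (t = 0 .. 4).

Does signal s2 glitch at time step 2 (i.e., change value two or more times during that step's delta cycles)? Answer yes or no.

t0.Δ0 s1=0 clk=0 s0=0 s2=0
t0.Δ1 s1=0 clk=1 s0=0 s2=0
t0.Δ2 s1=0 clk=1 s0=1 s2=0
t1.Δ0 s1=0 clk=1 s0=1 s2=0
t1.Δ1 s1=0 clk=0 s0=1 s2=0
t2.Δ0 s1=0 clk=0 s0=1 s2=0
t2.Δ1 s1=1 clk=1 s0=1 s2=0
t2.Δ2 s1=1 clk=1 s0=0 s2=1
t2.Δ3 s1=1 clk=1 s0=0 s2=0
t3.Δ0 s1=1 clk=1 s0=0 s2=0
t3.Δ1 s1=1 clk=0 s0=0 s2=0
t4.Δ0 s1=1 clk=0 s0=0 s2=0
t4.Δ1 s1=1 clk=1 s0=0 s2=0

yes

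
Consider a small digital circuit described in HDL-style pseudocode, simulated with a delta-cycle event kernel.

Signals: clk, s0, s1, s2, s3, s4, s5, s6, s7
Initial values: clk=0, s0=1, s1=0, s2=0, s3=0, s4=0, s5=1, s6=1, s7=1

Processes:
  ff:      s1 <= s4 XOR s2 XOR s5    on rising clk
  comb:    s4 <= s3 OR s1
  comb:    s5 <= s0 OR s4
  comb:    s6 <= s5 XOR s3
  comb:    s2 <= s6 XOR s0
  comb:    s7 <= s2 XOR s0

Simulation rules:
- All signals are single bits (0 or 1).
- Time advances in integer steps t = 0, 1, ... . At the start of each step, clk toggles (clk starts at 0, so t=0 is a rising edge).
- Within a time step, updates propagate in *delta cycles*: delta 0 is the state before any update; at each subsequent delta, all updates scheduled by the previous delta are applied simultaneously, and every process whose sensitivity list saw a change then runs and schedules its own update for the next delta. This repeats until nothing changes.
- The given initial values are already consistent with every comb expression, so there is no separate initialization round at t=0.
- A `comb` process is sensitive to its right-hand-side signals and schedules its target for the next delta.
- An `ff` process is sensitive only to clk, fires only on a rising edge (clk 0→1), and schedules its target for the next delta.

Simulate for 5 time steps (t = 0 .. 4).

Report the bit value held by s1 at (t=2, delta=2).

0

t0.Δ0 s2=0 s3=0 s5=1 s1=0 s6=1 s0=1 s7=1 s4=0 clk=0
t0.Δ1 s2=0 s3=0 s5=1 s1=0 s6=1 s0=1 s7=1 s4=0 clk=1
t0.Δ2 s2=0 s3=0 s5=1 s1=1 s6=1 s0=1 s7=1 s4=0 clk=1
t0.Δ3 s2=0 s3=0 s5=1 s1=1 s6=1 s0=1 s7=1 s4=1 clk=1
t1.Δ0 s2=0 s3=0 s5=1 s1=1 s6=1 s0=1 s7=1 s4=1 clk=1
t1.Δ1 s2=0 s3=0 s5=1 s1=1 s6=1 s0=1 s7=1 s4=1 clk=0
t2.Δ0 s2=0 s3=0 s5=1 s1=1 s6=1 s0=1 s7=1 s4=1 clk=0
t2.Δ1 s2=0 s3=0 s5=1 s1=1 s6=1 s0=1 s7=1 s4=1 clk=1
t2.Δ2 s2=0 s3=0 s5=1 s1=0 s6=1 s0=1 s7=1 s4=1 clk=1
t2.Δ3 s2=0 s3=0 s5=1 s1=0 s6=1 s0=1 s7=1 s4=0 clk=1
t3.Δ0 s2=0 s3=0 s5=1 s1=0 s6=1 s0=1 s7=1 s4=0 clk=1
t3.Δ1 s2=0 s3=0 s5=1 s1=0 s6=1 s0=1 s7=1 s4=0 clk=0
t4.Δ0 s2=0 s3=0 s5=1 s1=0 s6=1 s0=1 s7=1 s4=0 clk=0
t4.Δ1 s2=0 s3=0 s5=1 s1=0 s6=1 s0=1 s7=1 s4=0 clk=1
t4.Δ2 s2=0 s3=0 s5=1 s1=1 s6=1 s0=1 s7=1 s4=0 clk=1
t4.Δ3 s2=0 s3=0 s5=1 s1=1 s6=1 s0=1 s7=1 s4=1 clk=1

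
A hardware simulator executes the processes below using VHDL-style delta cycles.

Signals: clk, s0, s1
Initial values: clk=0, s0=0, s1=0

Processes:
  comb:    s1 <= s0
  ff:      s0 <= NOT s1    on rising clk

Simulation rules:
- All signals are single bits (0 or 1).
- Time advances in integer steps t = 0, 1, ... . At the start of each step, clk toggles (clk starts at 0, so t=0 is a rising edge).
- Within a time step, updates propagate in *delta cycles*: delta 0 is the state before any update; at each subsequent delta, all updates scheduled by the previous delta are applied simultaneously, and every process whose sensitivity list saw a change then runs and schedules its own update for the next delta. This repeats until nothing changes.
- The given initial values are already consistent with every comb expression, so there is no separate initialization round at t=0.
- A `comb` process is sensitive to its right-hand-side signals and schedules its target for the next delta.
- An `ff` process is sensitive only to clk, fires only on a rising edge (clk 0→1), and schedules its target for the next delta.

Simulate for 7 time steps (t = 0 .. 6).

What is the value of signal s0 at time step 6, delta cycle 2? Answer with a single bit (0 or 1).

0

[bits: clk,s1,s0]
t=0: Δ0=000 Δ1=100 Δ2=101 Δ3=111 | 3Δ
t=1: Δ0=111 Δ1=011 | 1Δ
t=2: Δ0=011 Δ1=111 Δ2=110 Δ3=100 | 3Δ
t=3: Δ0=100 Δ1=000 | 1Δ
t=4: Δ0=000 Δ1=100 Δ2=101 Δ3=111 | 3Δ
t=5: Δ0=111 Δ1=011 | 1Δ
t=6: Δ0=011 Δ1=111 Δ2=110 Δ3=100 | 3Δ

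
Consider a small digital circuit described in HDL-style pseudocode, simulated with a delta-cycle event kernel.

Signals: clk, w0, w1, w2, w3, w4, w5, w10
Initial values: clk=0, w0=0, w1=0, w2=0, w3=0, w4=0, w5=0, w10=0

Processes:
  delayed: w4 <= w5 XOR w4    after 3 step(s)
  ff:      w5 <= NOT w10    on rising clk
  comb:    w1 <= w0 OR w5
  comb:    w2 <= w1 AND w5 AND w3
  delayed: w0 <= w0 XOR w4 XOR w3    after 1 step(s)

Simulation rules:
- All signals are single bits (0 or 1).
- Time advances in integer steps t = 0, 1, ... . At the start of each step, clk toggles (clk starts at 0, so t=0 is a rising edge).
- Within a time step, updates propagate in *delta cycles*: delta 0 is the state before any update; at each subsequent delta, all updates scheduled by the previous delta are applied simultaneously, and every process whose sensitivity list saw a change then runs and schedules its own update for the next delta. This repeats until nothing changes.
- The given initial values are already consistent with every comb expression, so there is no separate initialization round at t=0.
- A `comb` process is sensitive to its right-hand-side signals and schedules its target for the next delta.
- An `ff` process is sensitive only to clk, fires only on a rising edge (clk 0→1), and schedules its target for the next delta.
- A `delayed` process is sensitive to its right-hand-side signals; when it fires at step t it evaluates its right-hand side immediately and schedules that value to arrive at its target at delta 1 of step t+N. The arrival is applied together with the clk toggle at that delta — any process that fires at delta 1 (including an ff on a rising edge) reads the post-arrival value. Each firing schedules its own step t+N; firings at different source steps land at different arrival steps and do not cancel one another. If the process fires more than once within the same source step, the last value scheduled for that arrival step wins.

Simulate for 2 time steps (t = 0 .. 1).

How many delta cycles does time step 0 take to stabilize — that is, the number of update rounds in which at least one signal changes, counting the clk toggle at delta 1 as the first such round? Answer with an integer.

t0.Δ0 w0=0 w2=0 w10=0 w1=0 w3=0 w5=0 clk=0 w4=0
t0.Δ1 w0=0 w2=0 w10=0 w1=0 w3=0 w5=0 clk=1 w4=0
t0.Δ2 w0=0 w2=0 w10=0 w1=0 w3=0 w5=1 clk=1 w4=0
t0.Δ3 w0=0 w2=0 w10=0 w1=1 w3=0 w5=1 clk=1 w4=0
t1.Δ0 w0=0 w2=0 w10=0 w1=1 w3=0 w5=1 clk=1 w4=0
t1.Δ1 w0=0 w2=0 w10=0 w1=1 w3=0 w5=1 clk=0 w4=0

3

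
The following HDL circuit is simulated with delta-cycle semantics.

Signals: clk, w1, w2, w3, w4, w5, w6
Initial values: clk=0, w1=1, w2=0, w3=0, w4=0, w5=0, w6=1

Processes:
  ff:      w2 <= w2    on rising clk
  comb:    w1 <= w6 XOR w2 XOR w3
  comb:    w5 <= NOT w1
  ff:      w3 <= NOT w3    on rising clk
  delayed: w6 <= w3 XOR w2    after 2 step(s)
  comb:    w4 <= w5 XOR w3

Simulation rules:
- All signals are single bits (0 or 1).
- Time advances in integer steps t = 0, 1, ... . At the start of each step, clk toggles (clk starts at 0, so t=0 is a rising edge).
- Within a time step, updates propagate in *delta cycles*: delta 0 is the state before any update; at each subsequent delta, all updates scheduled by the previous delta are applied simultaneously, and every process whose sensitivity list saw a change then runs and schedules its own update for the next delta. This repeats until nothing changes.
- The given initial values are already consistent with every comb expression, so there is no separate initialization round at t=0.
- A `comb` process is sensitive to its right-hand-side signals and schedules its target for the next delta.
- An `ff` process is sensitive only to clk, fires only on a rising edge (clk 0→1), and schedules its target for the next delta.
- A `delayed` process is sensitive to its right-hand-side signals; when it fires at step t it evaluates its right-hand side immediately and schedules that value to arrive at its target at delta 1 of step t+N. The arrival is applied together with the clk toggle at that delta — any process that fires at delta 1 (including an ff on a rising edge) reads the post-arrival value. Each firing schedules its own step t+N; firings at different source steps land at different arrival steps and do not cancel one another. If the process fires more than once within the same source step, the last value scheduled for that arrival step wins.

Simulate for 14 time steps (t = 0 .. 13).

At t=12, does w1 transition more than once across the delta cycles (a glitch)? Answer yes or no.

t=0 Δ0: w4=0 w5=0 w6=1 clk=0 w1=1 w2=0 w3=0
  Δ1: clk:0→1
  Δ2: w3:0→1
  Δ3: w4:0→1, w1:1→0
  Δ4: w5:0→1
  Δ5: w4:1→0
  (5Δ to stable)
t=1 Δ0: w4=0 w5=1 w6=1 clk=1 w1=0 w2=0 w3=1
  Δ1: clk:1→0
  (1Δ to stable)
t=2 Δ0: w4=0 w5=1 w6=1 clk=0 w1=0 w2=0 w3=1
  Δ1: clk:0→1
  Δ2: w3:1→0
  Δ3: w4:0→1, w1:0→1
  Δ4: w5:1→0
  Δ5: w4:1→0
  (5Δ to stable)
t=3 Δ0: w4=0 w5=0 w6=1 clk=1 w1=1 w2=0 w3=0
  Δ1: clk:1→0
  (1Δ to stable)
t=4 Δ0: w4=0 w5=0 w6=1 clk=0 w1=1 w2=0 w3=0
  Δ1: w6:1→0, clk:0→1
  Δ2: w1:1→0, w3:0→1
  Δ3: w4:0→1, w5:0→1, w1:0→1
  Δ4: w4:1→0, w5:1→0
  Δ5: w4:0→1
  (5Δ to stable)
t=5 Δ0: w4=1 w5=0 w6=0 clk=1 w1=1 w2=0 w3=1
  Δ1: clk:1→0
  (1Δ to stable)
t=6 Δ0: w4=1 w5=0 w6=0 clk=0 w1=1 w2=0 w3=1
  Δ1: w6:0→1, clk:0→1
  Δ2: w1:1→0, w3:1→0
  Δ3: w4:1→0, w5:0→1, w1:0→1
  Δ4: w4:0→1, w5:1→0
  Δ5: w4:1→0
  (5Δ to stable)
t=7 Δ0: w4=0 w5=0 w6=1 clk=1 w1=1 w2=0 w3=0
  Δ1: clk:1→0
  (1Δ to stable)
t=8 Δ0: w4=0 w5=0 w6=1 clk=0 w1=1 w2=0 w3=0
  Δ1: w6:1→0, clk:0→1
  Δ2: w1:1→0, w3:0→1
  Δ3: w4:0→1, w5:0→1, w1:0→1
  Δ4: w4:1→0, w5:1→0
  Δ5: w4:0→1
  (5Δ to stable)
t=9 Δ0: w4=1 w5=0 w6=0 clk=1 w1=1 w2=0 w3=1
  Δ1: clk:1→0
  (1Δ to stable)
t=10 Δ0: w4=1 w5=0 w6=0 clk=0 w1=1 w2=0 w3=1
  Δ1: w6:0→1, clk:0→1
  Δ2: w1:1→0, w3:1→0
  Δ3: w4:1→0, w5:0→1, w1:0→1
  Δ4: w4:0→1, w5:1→0
  Δ5: w4:1→0
  (5Δ to stable)
t=11 Δ0: w4=0 w5=0 w6=1 clk=1 w1=1 w2=0 w3=0
  Δ1: clk:1→0
  (1Δ to stable)
t=12 Δ0: w4=0 w5=0 w6=1 clk=0 w1=1 w2=0 w3=0
  Δ1: w6:1→0, clk:0→1
  Δ2: w1:1→0, w3:0→1
  Δ3: w4:0→1, w5:0→1, w1:0→1
  Δ4: w4:1→0, w5:1→0
  Δ5: w4:0→1
  (5Δ to stable)
t=13 Δ0: w4=1 w5=0 w6=0 clk=1 w1=1 w2=0 w3=1
  Δ1: clk:1→0
  (1Δ to stable)

yes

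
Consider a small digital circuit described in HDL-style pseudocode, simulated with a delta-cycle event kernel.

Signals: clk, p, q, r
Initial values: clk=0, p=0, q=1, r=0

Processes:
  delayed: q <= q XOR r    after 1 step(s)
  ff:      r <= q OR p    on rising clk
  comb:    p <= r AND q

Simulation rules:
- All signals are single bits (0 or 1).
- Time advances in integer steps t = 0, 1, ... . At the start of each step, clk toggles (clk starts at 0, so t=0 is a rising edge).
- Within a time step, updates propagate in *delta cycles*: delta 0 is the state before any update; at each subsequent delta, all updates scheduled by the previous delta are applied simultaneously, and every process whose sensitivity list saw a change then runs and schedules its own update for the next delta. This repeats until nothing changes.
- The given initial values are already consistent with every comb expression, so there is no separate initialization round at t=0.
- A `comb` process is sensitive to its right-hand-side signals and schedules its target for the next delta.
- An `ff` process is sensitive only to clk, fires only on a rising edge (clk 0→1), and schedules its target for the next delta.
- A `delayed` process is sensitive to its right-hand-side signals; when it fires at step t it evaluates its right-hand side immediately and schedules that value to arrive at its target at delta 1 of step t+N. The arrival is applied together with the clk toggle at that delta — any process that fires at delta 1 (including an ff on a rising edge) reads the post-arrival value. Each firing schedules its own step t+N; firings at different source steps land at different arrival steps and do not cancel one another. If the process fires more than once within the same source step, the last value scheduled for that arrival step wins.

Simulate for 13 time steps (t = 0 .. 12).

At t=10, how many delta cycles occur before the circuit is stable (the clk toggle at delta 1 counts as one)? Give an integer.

2

t0.Δ0 clk=0 r=0 q=1 p=0
t0.Δ1 clk=1 r=0 q=1 p=0
t0.Δ2 clk=1 r=1 q=1 p=0
t0.Δ3 clk=1 r=1 q=1 p=1
t1.Δ0 clk=1 r=1 q=1 p=1
t1.Δ1 clk=0 r=1 q=0 p=1
t1.Δ2 clk=0 r=1 q=0 p=0
t2.Δ0 clk=0 r=1 q=0 p=0
t2.Δ1 clk=1 r=1 q=1 p=0
t2.Δ2 clk=1 r=1 q=1 p=1
t3.Δ0 clk=1 r=1 q=1 p=1
t3.Δ1 clk=0 r=1 q=0 p=1
t3.Δ2 clk=0 r=1 q=0 p=0
t4.Δ0 clk=0 r=1 q=0 p=0
t4.Δ1 clk=1 r=1 q=1 p=0
t4.Δ2 clk=1 r=1 q=1 p=1
t5.Δ0 clk=1 r=1 q=1 p=1
t5.Δ1 clk=0 r=1 q=0 p=1
t5.Δ2 clk=0 r=1 q=0 p=0
t6.Δ0 clk=0 r=1 q=0 p=0
t6.Δ1 clk=1 r=1 q=1 p=0
t6.Δ2 clk=1 r=1 q=1 p=1
t7.Δ0 clk=1 r=1 q=1 p=1
t7.Δ1 clk=0 r=1 q=0 p=1
t7.Δ2 clk=0 r=1 q=0 p=0
t8.Δ0 clk=0 r=1 q=0 p=0
t8.Δ1 clk=1 r=1 q=1 p=0
t8.Δ2 clk=1 r=1 q=1 p=1
t9.Δ0 clk=1 r=1 q=1 p=1
t9.Δ1 clk=0 r=1 q=0 p=1
t9.Δ2 clk=0 r=1 q=0 p=0
t10.Δ0 clk=0 r=1 q=0 p=0
t10.Δ1 clk=1 r=1 q=1 p=0
t10.Δ2 clk=1 r=1 q=1 p=1
t11.Δ0 clk=1 r=1 q=1 p=1
t11.Δ1 clk=0 r=1 q=0 p=1
t11.Δ2 clk=0 r=1 q=0 p=0
t12.Δ0 clk=0 r=1 q=0 p=0
t12.Δ1 clk=1 r=1 q=1 p=0
t12.Δ2 clk=1 r=1 q=1 p=1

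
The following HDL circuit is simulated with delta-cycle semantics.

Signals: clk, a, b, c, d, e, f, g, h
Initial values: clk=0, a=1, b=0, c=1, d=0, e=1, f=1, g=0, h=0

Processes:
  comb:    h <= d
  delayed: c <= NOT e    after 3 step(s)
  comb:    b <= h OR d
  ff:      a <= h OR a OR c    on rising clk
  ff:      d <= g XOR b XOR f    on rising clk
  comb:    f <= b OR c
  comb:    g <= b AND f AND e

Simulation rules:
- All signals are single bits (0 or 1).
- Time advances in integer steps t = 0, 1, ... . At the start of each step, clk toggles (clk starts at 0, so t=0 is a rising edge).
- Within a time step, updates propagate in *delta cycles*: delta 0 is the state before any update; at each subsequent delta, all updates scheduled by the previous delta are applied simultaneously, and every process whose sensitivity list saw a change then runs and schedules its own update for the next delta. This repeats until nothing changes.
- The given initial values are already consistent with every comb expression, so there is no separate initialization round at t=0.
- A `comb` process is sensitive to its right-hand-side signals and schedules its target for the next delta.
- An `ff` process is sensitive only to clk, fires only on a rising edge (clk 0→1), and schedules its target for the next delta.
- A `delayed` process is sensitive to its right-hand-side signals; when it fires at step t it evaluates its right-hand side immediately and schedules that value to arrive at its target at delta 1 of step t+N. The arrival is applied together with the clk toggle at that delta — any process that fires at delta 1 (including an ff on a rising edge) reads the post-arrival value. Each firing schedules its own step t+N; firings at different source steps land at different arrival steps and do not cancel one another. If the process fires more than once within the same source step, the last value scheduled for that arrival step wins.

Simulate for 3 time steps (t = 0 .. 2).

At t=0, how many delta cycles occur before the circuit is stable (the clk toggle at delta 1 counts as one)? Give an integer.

4

t=0 Δ0: c=1 b=0 a=1 f=1 g=0 clk=0 d=0 e=1 h=0
  Δ1: clk:0→1
  Δ2: d:0→1
  Δ3: b:0→1, h:0→1
  Δ4: g:0→1
  (4Δ to stable)
t=1 Δ0: c=1 b=1 a=1 f=1 g=1 clk=1 d=1 e=1 h=1
  Δ1: clk:1→0
  (1Δ to stable)
t=2 Δ0: c=1 b=1 a=1 f=1 g=1 clk=0 d=1 e=1 h=1
  Δ1: clk:0→1
  (1Δ to stable)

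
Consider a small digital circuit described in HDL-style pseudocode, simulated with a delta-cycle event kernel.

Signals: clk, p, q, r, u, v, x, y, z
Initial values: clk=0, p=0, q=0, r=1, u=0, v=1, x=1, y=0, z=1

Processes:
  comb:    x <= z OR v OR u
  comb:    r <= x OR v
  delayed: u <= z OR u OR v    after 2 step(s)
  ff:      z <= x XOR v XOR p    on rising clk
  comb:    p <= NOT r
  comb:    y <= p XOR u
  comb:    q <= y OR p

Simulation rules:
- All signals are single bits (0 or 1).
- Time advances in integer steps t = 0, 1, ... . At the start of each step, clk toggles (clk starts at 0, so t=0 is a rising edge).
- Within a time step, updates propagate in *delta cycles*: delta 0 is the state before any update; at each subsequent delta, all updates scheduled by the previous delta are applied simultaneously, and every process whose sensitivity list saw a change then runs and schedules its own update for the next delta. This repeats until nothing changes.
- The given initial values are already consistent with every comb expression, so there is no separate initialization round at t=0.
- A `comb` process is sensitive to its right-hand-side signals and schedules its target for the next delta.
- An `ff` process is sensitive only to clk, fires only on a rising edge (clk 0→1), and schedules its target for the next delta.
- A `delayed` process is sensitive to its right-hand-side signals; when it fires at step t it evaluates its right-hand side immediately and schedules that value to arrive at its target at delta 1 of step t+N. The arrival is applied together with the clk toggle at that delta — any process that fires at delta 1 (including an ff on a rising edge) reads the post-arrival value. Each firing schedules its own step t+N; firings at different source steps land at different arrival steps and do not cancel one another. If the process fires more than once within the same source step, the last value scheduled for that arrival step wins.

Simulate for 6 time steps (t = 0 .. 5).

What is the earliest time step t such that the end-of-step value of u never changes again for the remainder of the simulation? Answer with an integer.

2

t=0 Δ0: clk=0 r=1 y=0 x=1 p=0 q=0 z=1 u=0 v=1
  Δ1: clk:0→1
  Δ2: z:1→0
  (2Δ to stable)
t=1 Δ0: clk=1 r=1 y=0 x=1 p=0 q=0 z=0 u=0 v=1
  Δ1: clk:1→0
  (1Δ to stable)
t=2 Δ0: clk=0 r=1 y=0 x=1 p=0 q=0 z=0 u=0 v=1
  Δ1: clk:0→1, u:0→1
  Δ2: y:0→1
  Δ3: q:0→1
  (3Δ to stable)
t=3 Δ0: clk=1 r=1 y=1 x=1 p=0 q=1 z=0 u=1 v=1
  Δ1: clk:1→0
  (1Δ to stable)
t=4 Δ0: clk=0 r=1 y=1 x=1 p=0 q=1 z=0 u=1 v=1
  Δ1: clk:0→1
  (1Δ to stable)
t=5 Δ0: clk=1 r=1 y=1 x=1 p=0 q=1 z=0 u=1 v=1
  Δ1: clk:1→0
  (1Δ to stable)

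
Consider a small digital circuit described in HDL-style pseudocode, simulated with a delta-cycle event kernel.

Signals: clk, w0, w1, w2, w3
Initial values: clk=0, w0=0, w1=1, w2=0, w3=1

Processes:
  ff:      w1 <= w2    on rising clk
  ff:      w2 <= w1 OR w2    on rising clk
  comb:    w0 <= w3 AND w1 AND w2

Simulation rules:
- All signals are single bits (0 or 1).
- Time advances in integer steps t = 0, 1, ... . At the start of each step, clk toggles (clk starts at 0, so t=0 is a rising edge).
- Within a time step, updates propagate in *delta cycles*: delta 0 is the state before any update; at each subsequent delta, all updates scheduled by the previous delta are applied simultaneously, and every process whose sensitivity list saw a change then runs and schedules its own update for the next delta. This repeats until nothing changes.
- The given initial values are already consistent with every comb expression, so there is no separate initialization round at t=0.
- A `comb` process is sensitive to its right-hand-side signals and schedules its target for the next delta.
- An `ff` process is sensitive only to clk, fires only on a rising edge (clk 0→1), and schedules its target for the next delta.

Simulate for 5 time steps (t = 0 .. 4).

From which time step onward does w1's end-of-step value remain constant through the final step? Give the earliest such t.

t=0 Δ0: w3=1 w2=0 w0=0 clk=0 w1=1
  Δ1: clk:0→1
  Δ2: w2:0→1, w1:1→0
  (2Δ to stable)
t=1 Δ0: w3=1 w2=1 w0=0 clk=1 w1=0
  Δ1: clk:1→0
  (1Δ to stable)
t=2 Δ0: w3=1 w2=1 w0=0 clk=0 w1=0
  Δ1: clk:0→1
  Δ2: w1:0→1
  Δ3: w0:0→1
  (3Δ to stable)
t=3 Δ0: w3=1 w2=1 w0=1 clk=1 w1=1
  Δ1: clk:1→0
  (1Δ to stable)
t=4 Δ0: w3=1 w2=1 w0=1 clk=0 w1=1
  Δ1: clk:0→1
  (1Δ to stable)

2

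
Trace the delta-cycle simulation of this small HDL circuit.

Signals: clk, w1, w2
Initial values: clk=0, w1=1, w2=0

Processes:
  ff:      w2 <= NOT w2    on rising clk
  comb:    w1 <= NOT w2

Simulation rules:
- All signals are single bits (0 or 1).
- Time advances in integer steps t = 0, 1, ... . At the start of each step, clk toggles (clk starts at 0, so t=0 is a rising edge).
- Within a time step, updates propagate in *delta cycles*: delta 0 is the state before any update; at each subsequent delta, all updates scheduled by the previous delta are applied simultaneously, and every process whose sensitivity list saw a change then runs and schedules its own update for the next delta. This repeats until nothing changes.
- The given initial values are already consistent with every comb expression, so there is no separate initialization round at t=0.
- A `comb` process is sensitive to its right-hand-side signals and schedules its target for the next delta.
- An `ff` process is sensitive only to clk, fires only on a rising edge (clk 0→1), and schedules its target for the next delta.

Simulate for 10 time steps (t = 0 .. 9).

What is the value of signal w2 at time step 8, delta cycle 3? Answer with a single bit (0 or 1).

t0.Δ0 w1=1 clk=0 w2=0
t0.Δ1 w1=1 clk=1 w2=0
t0.Δ2 w1=1 clk=1 w2=1
t0.Δ3 w1=0 clk=1 w2=1
t1.Δ0 w1=0 clk=1 w2=1
t1.Δ1 w1=0 clk=0 w2=1
t2.Δ0 w1=0 clk=0 w2=1
t2.Δ1 w1=0 clk=1 w2=1
t2.Δ2 w1=0 clk=1 w2=0
t2.Δ3 w1=1 clk=1 w2=0
t3.Δ0 w1=1 clk=1 w2=0
t3.Δ1 w1=1 clk=0 w2=0
t4.Δ0 w1=1 clk=0 w2=0
t4.Δ1 w1=1 clk=1 w2=0
t4.Δ2 w1=1 clk=1 w2=1
t4.Δ3 w1=0 clk=1 w2=1
t5.Δ0 w1=0 clk=1 w2=1
t5.Δ1 w1=0 clk=0 w2=1
t6.Δ0 w1=0 clk=0 w2=1
t6.Δ1 w1=0 clk=1 w2=1
t6.Δ2 w1=0 clk=1 w2=0
t6.Δ3 w1=1 clk=1 w2=0
t7.Δ0 w1=1 clk=1 w2=0
t7.Δ1 w1=1 clk=0 w2=0
t8.Δ0 w1=1 clk=0 w2=0
t8.Δ1 w1=1 clk=1 w2=0
t8.Δ2 w1=1 clk=1 w2=1
t8.Δ3 w1=0 clk=1 w2=1
t9.Δ0 w1=0 clk=1 w2=1
t9.Δ1 w1=0 clk=0 w2=1

1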